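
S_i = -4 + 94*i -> [-4, 90, 184, 278, 372]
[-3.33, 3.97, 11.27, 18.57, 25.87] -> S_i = -3.33 + 7.30*i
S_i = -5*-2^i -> [-5, 10, -20, 40, -80]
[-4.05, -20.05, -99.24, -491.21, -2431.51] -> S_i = -4.05*4.95^i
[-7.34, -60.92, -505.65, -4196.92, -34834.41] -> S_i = -7.34*8.30^i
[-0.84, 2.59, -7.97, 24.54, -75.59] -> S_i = -0.84*(-3.08)^i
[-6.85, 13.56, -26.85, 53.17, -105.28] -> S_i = -6.85*(-1.98)^i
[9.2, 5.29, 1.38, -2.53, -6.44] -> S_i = 9.20 + -3.91*i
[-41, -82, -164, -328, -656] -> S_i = -41*2^i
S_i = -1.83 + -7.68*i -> [-1.83, -9.51, -17.19, -24.87, -32.55]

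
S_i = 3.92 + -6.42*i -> [3.92, -2.5, -8.92, -15.34, -21.76]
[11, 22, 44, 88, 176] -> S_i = 11*2^i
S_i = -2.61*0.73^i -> [-2.61, -1.91, -1.39, -1.02, -0.74]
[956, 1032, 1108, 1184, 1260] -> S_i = 956 + 76*i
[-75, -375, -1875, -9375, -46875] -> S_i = -75*5^i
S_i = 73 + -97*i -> [73, -24, -121, -218, -315]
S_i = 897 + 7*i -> [897, 904, 911, 918, 925]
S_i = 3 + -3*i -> [3, 0, -3, -6, -9]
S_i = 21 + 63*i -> [21, 84, 147, 210, 273]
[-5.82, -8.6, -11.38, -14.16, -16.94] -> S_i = -5.82 + -2.78*i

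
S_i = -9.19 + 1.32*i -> [-9.19, -7.87, -6.55, -5.23, -3.91]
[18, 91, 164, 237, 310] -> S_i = 18 + 73*i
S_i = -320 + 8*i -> [-320, -312, -304, -296, -288]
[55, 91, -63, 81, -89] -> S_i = Random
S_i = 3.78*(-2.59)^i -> [3.78, -9.79, 25.36, -65.67, 170.09]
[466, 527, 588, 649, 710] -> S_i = 466 + 61*i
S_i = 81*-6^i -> [81, -486, 2916, -17496, 104976]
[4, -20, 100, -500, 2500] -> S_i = 4*-5^i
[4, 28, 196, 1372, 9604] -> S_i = 4*7^i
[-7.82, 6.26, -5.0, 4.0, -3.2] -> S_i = -7.82*(-0.80)^i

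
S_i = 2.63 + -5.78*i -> [2.63, -3.15, -8.93, -14.71, -20.49]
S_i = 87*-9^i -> [87, -783, 7047, -63423, 570807]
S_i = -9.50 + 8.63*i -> [-9.5, -0.87, 7.76, 16.39, 25.02]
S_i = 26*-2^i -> [26, -52, 104, -208, 416]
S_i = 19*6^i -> [19, 114, 684, 4104, 24624]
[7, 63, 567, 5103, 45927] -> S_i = 7*9^i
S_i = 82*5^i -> [82, 410, 2050, 10250, 51250]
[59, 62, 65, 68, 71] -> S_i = 59 + 3*i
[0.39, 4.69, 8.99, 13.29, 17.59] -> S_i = 0.39 + 4.30*i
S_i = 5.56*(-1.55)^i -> [5.56, -8.62, 13.36, -20.7, 32.09]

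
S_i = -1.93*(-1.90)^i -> [-1.93, 3.67, -6.97, 13.24, -25.15]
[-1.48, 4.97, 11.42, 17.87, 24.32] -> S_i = -1.48 + 6.45*i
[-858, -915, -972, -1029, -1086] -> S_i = -858 + -57*i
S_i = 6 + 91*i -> [6, 97, 188, 279, 370]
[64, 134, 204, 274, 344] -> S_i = 64 + 70*i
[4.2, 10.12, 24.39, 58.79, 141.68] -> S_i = 4.20*2.41^i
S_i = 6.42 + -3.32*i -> [6.42, 3.1, -0.22, -3.54, -6.86]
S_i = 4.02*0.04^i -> [4.02, 0.16, 0.01, 0.0, 0.0]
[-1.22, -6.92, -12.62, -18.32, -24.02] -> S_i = -1.22 + -5.70*i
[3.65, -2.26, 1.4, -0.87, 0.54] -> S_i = 3.65*(-0.62)^i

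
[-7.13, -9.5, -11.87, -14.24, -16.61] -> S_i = -7.13 + -2.37*i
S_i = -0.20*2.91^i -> [-0.2, -0.58, -1.69, -4.93, -14.34]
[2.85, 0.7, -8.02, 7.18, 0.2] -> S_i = Random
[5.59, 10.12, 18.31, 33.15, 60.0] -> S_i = 5.59*1.81^i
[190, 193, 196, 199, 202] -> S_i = 190 + 3*i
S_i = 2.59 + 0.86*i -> [2.59, 3.45, 4.31, 5.17, 6.03]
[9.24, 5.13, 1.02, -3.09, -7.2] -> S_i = 9.24 + -4.11*i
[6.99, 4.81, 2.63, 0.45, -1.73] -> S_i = 6.99 + -2.18*i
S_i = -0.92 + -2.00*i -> [-0.92, -2.92, -4.92, -6.92, -8.92]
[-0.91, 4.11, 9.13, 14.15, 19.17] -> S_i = -0.91 + 5.02*i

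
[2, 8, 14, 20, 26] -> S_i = 2 + 6*i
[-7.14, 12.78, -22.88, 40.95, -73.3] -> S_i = -7.14*(-1.79)^i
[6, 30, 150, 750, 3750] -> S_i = 6*5^i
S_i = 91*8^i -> [91, 728, 5824, 46592, 372736]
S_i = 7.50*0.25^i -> [7.5, 1.88, 0.47, 0.12, 0.03]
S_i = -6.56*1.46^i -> [-6.56, -9.58, -13.98, -20.42, -29.81]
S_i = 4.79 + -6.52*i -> [4.79, -1.73, -8.25, -14.77, -21.29]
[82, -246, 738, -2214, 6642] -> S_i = 82*-3^i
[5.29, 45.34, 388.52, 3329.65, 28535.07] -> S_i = 5.29*8.57^i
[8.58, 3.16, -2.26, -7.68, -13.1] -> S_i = 8.58 + -5.42*i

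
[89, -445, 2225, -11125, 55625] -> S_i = 89*-5^i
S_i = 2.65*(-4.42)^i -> [2.65, -11.71, 51.77, -228.83, 1011.43]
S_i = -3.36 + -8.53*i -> [-3.36, -11.89, -20.42, -28.95, -37.48]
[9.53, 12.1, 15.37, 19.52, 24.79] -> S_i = 9.53*1.27^i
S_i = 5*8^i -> [5, 40, 320, 2560, 20480]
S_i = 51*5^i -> [51, 255, 1275, 6375, 31875]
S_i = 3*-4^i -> [3, -12, 48, -192, 768]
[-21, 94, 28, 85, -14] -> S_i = Random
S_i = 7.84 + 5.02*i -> [7.84, 12.86, 17.88, 22.9, 27.92]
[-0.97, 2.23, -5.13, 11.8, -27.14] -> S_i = -0.97*(-2.30)^i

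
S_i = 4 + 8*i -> [4, 12, 20, 28, 36]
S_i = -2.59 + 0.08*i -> [-2.59, -2.51, -2.43, -2.35, -2.27]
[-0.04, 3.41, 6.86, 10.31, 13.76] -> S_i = -0.04 + 3.45*i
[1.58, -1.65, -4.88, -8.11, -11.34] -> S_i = 1.58 + -3.23*i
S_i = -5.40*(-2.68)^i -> [-5.4, 14.47, -38.78, 103.94, -278.57]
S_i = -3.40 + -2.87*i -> [-3.4, -6.27, -9.14, -12.01, -14.88]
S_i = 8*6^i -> [8, 48, 288, 1728, 10368]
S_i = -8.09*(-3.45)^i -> [-8.09, 27.91, -96.29, 332.2, -1146.11]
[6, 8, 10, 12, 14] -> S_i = 6 + 2*i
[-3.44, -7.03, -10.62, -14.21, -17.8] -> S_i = -3.44 + -3.59*i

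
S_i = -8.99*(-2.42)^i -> [-8.99, 21.76, -52.65, 127.41, -308.33]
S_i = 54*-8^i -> [54, -432, 3456, -27648, 221184]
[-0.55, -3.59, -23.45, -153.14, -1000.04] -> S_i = -0.55*6.53^i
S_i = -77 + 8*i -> [-77, -69, -61, -53, -45]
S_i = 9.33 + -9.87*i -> [9.33, -0.54, -10.41, -20.28, -30.15]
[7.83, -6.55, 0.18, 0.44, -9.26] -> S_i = Random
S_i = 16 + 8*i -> [16, 24, 32, 40, 48]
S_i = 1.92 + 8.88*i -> [1.92, 10.8, 19.68, 28.56, 37.44]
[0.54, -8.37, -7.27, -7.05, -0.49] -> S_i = Random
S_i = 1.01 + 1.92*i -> [1.01, 2.93, 4.85, 6.77, 8.69]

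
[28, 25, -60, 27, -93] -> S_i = Random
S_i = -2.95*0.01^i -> [-2.95, -0.03, -0.0, -0.0, -0.0]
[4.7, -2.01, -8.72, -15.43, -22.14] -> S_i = 4.70 + -6.71*i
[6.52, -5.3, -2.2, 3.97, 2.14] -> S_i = Random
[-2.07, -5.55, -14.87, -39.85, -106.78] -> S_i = -2.07*2.68^i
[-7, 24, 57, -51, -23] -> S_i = Random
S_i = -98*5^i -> [-98, -490, -2450, -12250, -61250]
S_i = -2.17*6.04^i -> [-2.17, -13.11, -79.17, -478.16, -2888.07]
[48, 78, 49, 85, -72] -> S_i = Random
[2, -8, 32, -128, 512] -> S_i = 2*-4^i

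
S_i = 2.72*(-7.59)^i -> [2.72, -20.64, 156.69, -1189.31, 9026.85]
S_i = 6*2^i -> [6, 12, 24, 48, 96]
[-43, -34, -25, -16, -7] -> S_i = -43 + 9*i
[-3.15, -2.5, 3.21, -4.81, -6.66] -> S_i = Random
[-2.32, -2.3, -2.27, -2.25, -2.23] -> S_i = -2.32*0.99^i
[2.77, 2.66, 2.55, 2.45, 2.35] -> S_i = 2.77*0.96^i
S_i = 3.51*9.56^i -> [3.51, 33.56, 320.79, 3066.77, 29318.29]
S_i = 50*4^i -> [50, 200, 800, 3200, 12800]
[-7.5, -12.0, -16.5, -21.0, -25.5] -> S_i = -7.50 + -4.50*i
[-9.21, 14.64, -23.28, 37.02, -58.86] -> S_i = -9.21*(-1.59)^i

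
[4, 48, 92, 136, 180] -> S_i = 4 + 44*i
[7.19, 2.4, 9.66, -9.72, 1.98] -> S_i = Random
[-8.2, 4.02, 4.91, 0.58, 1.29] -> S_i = Random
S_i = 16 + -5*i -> [16, 11, 6, 1, -4]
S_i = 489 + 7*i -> [489, 496, 503, 510, 517]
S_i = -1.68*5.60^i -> [-1.68, -9.41, -52.68, -295.03, -1652.2]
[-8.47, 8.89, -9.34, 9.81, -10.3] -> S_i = -8.47*(-1.05)^i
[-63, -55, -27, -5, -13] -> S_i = Random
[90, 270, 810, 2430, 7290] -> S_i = 90*3^i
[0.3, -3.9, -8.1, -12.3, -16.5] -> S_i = 0.30 + -4.20*i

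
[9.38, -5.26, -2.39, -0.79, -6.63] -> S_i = Random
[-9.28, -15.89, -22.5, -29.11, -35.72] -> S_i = -9.28 + -6.61*i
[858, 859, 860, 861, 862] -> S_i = 858 + 1*i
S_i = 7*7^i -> [7, 49, 343, 2401, 16807]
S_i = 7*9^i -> [7, 63, 567, 5103, 45927]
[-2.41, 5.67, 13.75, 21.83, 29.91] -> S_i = -2.41 + 8.08*i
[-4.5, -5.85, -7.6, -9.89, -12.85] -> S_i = -4.50*1.30^i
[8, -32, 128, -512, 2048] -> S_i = 8*-4^i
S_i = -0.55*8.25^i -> [-0.55, -4.54, -37.43, -308.83, -2547.88]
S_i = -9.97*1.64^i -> [-9.97, -16.35, -26.82, -43.98, -72.12]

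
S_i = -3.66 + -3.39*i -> [-3.66, -7.05, -10.44, -13.83, -17.22]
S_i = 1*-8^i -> [1, -8, 64, -512, 4096]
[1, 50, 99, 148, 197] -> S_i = 1 + 49*i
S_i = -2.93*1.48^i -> [-2.93, -4.34, -6.42, -9.5, -14.06]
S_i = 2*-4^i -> [2, -8, 32, -128, 512]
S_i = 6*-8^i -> [6, -48, 384, -3072, 24576]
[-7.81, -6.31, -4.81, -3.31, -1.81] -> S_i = -7.81 + 1.50*i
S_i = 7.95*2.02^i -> [7.95, 16.06, 32.44, 65.53, 132.36]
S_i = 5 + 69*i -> [5, 74, 143, 212, 281]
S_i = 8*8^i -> [8, 64, 512, 4096, 32768]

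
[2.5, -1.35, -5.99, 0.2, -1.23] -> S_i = Random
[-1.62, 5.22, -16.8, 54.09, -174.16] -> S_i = -1.62*(-3.22)^i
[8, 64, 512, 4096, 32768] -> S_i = 8*8^i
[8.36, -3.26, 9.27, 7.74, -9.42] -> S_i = Random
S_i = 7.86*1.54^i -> [7.86, 12.1, 18.64, 28.71, 44.21]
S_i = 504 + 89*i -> [504, 593, 682, 771, 860]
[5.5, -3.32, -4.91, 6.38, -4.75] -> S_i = Random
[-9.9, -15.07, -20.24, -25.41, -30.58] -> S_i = -9.90 + -5.17*i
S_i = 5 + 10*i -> [5, 15, 25, 35, 45]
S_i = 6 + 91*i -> [6, 97, 188, 279, 370]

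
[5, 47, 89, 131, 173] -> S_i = 5 + 42*i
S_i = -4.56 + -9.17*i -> [-4.56, -13.73, -22.9, -32.07, -41.24]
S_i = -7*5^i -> [-7, -35, -175, -875, -4375]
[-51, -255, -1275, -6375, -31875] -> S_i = -51*5^i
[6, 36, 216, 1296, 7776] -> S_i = 6*6^i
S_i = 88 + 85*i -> [88, 173, 258, 343, 428]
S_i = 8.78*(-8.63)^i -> [8.78, -75.77, 653.91, -5643.22, 48700.98]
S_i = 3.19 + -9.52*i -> [3.19, -6.33, -15.85, -25.37, -34.89]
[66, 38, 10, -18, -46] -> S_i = 66 + -28*i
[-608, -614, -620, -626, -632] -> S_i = -608 + -6*i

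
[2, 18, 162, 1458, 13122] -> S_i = 2*9^i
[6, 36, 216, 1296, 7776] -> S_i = 6*6^i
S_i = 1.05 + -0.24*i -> [1.05, 0.81, 0.57, 0.33, 0.09]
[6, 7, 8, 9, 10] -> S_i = 6 + 1*i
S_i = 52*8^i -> [52, 416, 3328, 26624, 212992]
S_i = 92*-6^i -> [92, -552, 3312, -19872, 119232]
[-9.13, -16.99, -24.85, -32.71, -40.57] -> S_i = -9.13 + -7.86*i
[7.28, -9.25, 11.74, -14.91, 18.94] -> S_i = 7.28*(-1.27)^i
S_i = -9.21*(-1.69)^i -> [-9.21, 15.56, -26.3, 44.45, -75.13]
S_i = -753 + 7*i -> [-753, -746, -739, -732, -725]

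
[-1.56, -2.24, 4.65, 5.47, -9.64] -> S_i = Random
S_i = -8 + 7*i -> [-8, -1, 6, 13, 20]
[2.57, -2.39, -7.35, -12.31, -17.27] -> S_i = 2.57 + -4.96*i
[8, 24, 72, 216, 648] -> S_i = 8*3^i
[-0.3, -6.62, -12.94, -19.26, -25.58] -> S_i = -0.30 + -6.32*i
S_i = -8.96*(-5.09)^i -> [-8.96, 45.61, -232.14, 1181.58, -6014.22]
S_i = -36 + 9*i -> [-36, -27, -18, -9, 0]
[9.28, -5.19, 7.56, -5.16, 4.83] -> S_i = Random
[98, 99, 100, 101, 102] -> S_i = 98 + 1*i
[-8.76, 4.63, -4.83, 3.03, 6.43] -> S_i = Random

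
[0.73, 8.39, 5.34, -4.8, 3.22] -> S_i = Random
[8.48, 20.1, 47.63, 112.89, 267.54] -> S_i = 8.48*2.37^i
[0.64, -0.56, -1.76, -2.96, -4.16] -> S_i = 0.64 + -1.20*i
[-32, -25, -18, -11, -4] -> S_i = -32 + 7*i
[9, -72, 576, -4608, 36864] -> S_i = 9*-8^i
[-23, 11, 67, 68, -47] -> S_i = Random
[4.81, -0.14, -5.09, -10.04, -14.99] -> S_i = 4.81 + -4.95*i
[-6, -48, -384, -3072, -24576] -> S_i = -6*8^i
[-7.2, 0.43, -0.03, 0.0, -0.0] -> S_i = -7.20*(-0.06)^i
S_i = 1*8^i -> [1, 8, 64, 512, 4096]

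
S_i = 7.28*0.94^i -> [7.28, 6.84, 6.43, 6.05, 5.68]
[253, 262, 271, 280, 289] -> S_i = 253 + 9*i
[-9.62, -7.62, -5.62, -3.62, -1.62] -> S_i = -9.62 + 2.00*i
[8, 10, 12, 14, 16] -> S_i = 8 + 2*i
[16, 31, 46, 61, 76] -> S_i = 16 + 15*i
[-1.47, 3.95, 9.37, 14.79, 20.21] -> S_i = -1.47 + 5.42*i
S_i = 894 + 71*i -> [894, 965, 1036, 1107, 1178]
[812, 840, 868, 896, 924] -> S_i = 812 + 28*i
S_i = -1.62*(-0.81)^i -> [-1.62, 1.31, -1.06, 0.86, -0.7]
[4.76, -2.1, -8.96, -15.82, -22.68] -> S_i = 4.76 + -6.86*i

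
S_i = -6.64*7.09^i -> [-6.64, -47.08, -333.78, -2366.5, -16778.5]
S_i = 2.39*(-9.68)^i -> [2.39, -23.14, 223.95, -2167.82, 20984.53]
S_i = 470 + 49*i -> [470, 519, 568, 617, 666]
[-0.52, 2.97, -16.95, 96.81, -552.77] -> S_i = -0.52*(-5.71)^i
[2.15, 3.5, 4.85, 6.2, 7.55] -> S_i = 2.15 + 1.35*i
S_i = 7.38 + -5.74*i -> [7.38, 1.64, -4.1, -9.84, -15.58]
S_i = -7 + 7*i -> [-7, 0, 7, 14, 21]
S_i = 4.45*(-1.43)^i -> [4.45, -6.36, 9.1, -13.01, 18.61]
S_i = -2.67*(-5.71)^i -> [-2.67, 15.25, -87.05, 497.07, -2838.28]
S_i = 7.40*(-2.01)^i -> [7.4, -14.87, 29.9, -60.09, 120.79]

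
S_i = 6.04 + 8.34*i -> [6.04, 14.38, 22.72, 31.06, 39.4]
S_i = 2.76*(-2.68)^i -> [2.76, -7.4, 19.82, -53.13, 142.38]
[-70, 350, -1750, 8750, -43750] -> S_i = -70*-5^i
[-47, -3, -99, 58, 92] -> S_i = Random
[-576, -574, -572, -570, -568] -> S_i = -576 + 2*i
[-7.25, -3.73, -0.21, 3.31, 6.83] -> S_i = -7.25 + 3.52*i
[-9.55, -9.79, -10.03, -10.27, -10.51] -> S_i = -9.55 + -0.24*i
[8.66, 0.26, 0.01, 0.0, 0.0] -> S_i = 8.66*0.03^i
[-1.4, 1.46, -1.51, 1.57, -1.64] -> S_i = -1.40*(-1.04)^i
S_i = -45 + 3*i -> [-45, -42, -39, -36, -33]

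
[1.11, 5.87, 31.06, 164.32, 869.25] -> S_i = 1.11*5.29^i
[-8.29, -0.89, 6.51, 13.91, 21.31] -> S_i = -8.29 + 7.40*i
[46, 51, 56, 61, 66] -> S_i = 46 + 5*i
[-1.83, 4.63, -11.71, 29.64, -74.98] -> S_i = -1.83*(-2.53)^i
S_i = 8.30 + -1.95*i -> [8.3, 6.35, 4.4, 2.45, 0.5]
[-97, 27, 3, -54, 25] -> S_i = Random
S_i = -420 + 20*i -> [-420, -400, -380, -360, -340]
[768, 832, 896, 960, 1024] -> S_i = 768 + 64*i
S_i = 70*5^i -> [70, 350, 1750, 8750, 43750]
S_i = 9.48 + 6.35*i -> [9.48, 15.83, 22.18, 28.53, 34.88]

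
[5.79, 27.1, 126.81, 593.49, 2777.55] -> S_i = 5.79*4.68^i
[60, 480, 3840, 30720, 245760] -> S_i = 60*8^i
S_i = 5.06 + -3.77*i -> [5.06, 1.29, -2.48, -6.25, -10.02]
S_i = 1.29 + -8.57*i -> [1.29, -7.28, -15.85, -24.42, -32.99]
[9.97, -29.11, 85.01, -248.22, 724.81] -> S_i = 9.97*(-2.92)^i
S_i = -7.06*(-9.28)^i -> [-7.06, 65.52, -608.0, 5642.2, -52359.63]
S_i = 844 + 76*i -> [844, 920, 996, 1072, 1148]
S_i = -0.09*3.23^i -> [-0.09, -0.29, -0.94, -3.03, -9.8]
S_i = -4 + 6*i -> [-4, 2, 8, 14, 20]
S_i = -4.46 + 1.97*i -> [-4.46, -2.49, -0.52, 1.45, 3.42]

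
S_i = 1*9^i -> [1, 9, 81, 729, 6561]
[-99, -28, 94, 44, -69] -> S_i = Random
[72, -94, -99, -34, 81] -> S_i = Random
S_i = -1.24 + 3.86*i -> [-1.24, 2.62, 6.48, 10.34, 14.2]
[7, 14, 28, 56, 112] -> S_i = 7*2^i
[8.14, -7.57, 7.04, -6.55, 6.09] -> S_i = 8.14*(-0.93)^i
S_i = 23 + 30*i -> [23, 53, 83, 113, 143]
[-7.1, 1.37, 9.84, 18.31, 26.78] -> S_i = -7.10 + 8.47*i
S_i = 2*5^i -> [2, 10, 50, 250, 1250]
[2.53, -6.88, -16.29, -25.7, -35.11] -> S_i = 2.53 + -9.41*i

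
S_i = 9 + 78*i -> [9, 87, 165, 243, 321]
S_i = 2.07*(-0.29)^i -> [2.07, -0.6, 0.17, -0.05, 0.01]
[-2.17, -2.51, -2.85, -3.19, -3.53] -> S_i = -2.17 + -0.34*i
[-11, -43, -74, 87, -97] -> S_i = Random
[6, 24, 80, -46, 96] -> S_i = Random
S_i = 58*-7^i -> [58, -406, 2842, -19894, 139258]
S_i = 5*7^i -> [5, 35, 245, 1715, 12005]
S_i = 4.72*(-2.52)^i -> [4.72, -11.89, 29.97, -75.53, 190.35]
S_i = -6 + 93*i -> [-6, 87, 180, 273, 366]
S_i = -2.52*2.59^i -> [-2.52, -6.53, -16.9, -43.78, -113.4]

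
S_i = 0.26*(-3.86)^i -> [0.26, -1.0, 3.87, -14.95, 57.72]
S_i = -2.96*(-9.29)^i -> [-2.96, 27.5, -255.46, 2373.22, -22047.26]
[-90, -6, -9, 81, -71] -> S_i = Random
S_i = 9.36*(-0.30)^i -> [9.36, -2.81, 0.84, -0.25, 0.08]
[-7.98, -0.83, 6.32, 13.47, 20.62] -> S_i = -7.98 + 7.15*i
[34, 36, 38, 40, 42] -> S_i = 34 + 2*i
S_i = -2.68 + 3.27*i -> [-2.68, 0.59, 3.86, 7.13, 10.4]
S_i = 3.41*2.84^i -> [3.41, 9.68, 27.5, 78.11, 221.83]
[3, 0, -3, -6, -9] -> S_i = 3 + -3*i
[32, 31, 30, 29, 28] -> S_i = 32 + -1*i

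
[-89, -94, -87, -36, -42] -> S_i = Random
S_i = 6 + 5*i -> [6, 11, 16, 21, 26]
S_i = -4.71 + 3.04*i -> [-4.71, -1.67, 1.37, 4.41, 7.45]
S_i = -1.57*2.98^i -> [-1.57, -4.68, -13.94, -41.55, -123.81]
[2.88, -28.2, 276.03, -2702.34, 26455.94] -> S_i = 2.88*(-9.79)^i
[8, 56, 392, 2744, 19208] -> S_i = 8*7^i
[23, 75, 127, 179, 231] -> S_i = 23 + 52*i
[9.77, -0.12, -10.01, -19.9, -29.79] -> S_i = 9.77 + -9.89*i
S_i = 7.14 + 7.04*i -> [7.14, 14.18, 21.22, 28.26, 35.3]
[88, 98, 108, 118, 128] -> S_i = 88 + 10*i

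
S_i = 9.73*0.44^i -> [9.73, 4.28, 1.88, 0.83, 0.36]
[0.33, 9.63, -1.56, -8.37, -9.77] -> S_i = Random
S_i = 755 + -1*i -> [755, 754, 753, 752, 751]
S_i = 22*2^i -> [22, 44, 88, 176, 352]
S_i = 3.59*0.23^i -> [3.59, 0.83, 0.19, 0.04, 0.01]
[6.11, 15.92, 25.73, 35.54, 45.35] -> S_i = 6.11 + 9.81*i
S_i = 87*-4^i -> [87, -348, 1392, -5568, 22272]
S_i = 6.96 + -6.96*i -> [6.96, 0.0, -6.96, -13.92, -20.88]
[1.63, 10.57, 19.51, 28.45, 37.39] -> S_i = 1.63 + 8.94*i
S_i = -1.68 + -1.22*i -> [-1.68, -2.9, -4.12, -5.34, -6.56]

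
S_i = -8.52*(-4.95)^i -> [-8.52, 42.17, -208.76, 1033.37, -5115.17]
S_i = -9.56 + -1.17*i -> [-9.56, -10.73, -11.9, -13.07, -14.24]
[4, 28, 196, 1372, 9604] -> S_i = 4*7^i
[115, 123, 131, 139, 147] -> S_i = 115 + 8*i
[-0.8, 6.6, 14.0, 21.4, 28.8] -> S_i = -0.80 + 7.40*i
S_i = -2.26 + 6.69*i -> [-2.26, 4.43, 11.12, 17.81, 24.5]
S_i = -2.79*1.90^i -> [-2.79, -5.3, -10.07, -19.14, -36.36]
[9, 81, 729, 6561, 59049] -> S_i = 9*9^i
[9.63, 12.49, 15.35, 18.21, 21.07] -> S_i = 9.63 + 2.86*i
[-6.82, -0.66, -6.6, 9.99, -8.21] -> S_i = Random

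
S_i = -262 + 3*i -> [-262, -259, -256, -253, -250]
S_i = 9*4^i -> [9, 36, 144, 576, 2304]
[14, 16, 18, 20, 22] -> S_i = 14 + 2*i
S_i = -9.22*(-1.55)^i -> [-9.22, 14.29, -22.15, 34.33, -53.22]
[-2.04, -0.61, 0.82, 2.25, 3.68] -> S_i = -2.04 + 1.43*i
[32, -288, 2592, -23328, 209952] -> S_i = 32*-9^i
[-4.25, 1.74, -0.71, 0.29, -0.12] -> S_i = -4.25*(-0.41)^i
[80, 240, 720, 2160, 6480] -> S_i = 80*3^i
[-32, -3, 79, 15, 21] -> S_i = Random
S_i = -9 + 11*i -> [-9, 2, 13, 24, 35]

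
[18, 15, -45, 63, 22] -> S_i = Random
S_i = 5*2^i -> [5, 10, 20, 40, 80]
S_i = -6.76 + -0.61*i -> [-6.76, -7.37, -7.98, -8.59, -9.2]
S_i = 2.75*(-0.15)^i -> [2.75, -0.41, 0.06, -0.01, 0.0]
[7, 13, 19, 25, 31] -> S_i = 7 + 6*i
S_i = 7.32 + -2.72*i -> [7.32, 4.6, 1.88, -0.84, -3.56]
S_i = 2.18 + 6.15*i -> [2.18, 8.33, 14.48, 20.63, 26.78]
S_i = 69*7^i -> [69, 483, 3381, 23667, 165669]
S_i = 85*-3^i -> [85, -255, 765, -2295, 6885]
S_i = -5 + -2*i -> [-5, -7, -9, -11, -13]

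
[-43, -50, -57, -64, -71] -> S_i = -43 + -7*i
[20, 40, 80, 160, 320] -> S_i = 20*2^i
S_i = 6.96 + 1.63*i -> [6.96, 8.59, 10.22, 11.85, 13.48]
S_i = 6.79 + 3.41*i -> [6.79, 10.2, 13.61, 17.02, 20.43]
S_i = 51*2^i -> [51, 102, 204, 408, 816]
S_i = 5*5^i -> [5, 25, 125, 625, 3125]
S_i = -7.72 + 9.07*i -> [-7.72, 1.35, 10.42, 19.49, 28.56]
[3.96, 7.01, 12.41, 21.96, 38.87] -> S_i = 3.96*1.77^i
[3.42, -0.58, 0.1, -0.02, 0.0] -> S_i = 3.42*(-0.17)^i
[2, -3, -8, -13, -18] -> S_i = 2 + -5*i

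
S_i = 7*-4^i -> [7, -28, 112, -448, 1792]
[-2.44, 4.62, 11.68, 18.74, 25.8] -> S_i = -2.44 + 7.06*i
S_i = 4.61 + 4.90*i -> [4.61, 9.51, 14.41, 19.31, 24.21]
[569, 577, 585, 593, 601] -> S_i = 569 + 8*i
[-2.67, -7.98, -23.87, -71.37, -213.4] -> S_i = -2.67*2.99^i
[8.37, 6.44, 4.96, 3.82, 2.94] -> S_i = 8.37*0.77^i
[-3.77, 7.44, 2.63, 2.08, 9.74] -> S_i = Random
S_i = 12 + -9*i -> [12, 3, -6, -15, -24]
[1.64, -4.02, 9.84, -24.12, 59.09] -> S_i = 1.64*(-2.45)^i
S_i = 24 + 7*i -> [24, 31, 38, 45, 52]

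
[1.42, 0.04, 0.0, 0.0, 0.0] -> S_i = 1.42*0.03^i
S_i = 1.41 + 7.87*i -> [1.41, 9.28, 17.15, 25.02, 32.89]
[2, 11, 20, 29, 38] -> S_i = 2 + 9*i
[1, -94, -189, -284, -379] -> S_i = 1 + -95*i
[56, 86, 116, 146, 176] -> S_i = 56 + 30*i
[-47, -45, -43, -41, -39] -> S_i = -47 + 2*i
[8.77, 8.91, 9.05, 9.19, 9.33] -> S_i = 8.77 + 0.14*i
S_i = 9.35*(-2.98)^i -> [9.35, -27.86, 83.03, -247.43, 737.36]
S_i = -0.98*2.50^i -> [-0.98, -2.45, -6.12, -15.31, -38.28]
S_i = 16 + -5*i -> [16, 11, 6, 1, -4]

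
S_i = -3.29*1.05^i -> [-3.29, -3.45, -3.63, -3.81, -4.0]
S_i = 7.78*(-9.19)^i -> [7.78, -71.5, 657.07, -6038.46, 55493.44]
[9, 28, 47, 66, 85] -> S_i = 9 + 19*i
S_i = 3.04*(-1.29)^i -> [3.04, -3.92, 5.06, -6.53, 8.42]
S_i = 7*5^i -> [7, 35, 175, 875, 4375]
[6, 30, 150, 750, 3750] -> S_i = 6*5^i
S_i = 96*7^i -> [96, 672, 4704, 32928, 230496]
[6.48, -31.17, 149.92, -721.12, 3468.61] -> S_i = 6.48*(-4.81)^i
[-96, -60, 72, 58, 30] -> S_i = Random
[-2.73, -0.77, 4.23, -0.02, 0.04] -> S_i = Random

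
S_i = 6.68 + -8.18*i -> [6.68, -1.5, -9.68, -17.86, -26.04]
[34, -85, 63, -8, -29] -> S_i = Random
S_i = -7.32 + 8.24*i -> [-7.32, 0.92, 9.16, 17.4, 25.64]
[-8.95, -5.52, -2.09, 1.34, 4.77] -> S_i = -8.95 + 3.43*i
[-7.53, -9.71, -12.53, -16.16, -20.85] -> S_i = -7.53*1.29^i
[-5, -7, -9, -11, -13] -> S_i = -5 + -2*i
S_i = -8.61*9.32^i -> [-8.61, -80.25, -747.89, -6970.29, -64963.11]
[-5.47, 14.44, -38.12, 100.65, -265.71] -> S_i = -5.47*(-2.64)^i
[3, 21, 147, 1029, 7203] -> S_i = 3*7^i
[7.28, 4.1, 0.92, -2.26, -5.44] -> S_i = 7.28 + -3.18*i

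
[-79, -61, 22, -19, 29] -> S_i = Random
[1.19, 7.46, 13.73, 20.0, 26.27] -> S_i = 1.19 + 6.27*i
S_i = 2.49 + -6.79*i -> [2.49, -4.3, -11.09, -17.88, -24.67]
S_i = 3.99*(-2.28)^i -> [3.99, -9.1, 20.74, -47.29, 107.82]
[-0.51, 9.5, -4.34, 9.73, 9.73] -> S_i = Random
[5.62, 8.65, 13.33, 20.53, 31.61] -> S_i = 5.62*1.54^i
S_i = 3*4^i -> [3, 12, 48, 192, 768]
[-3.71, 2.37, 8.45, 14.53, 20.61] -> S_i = -3.71 + 6.08*i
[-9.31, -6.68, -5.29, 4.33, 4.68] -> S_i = Random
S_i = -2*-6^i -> [-2, 12, -72, 432, -2592]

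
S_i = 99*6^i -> [99, 594, 3564, 21384, 128304]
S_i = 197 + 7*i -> [197, 204, 211, 218, 225]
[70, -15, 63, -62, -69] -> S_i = Random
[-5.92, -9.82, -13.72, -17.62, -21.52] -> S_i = -5.92 + -3.90*i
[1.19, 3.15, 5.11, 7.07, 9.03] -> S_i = 1.19 + 1.96*i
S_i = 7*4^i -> [7, 28, 112, 448, 1792]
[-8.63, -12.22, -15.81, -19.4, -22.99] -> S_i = -8.63 + -3.59*i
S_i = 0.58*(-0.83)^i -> [0.58, -0.48, 0.4, -0.33, 0.28]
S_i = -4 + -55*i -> [-4, -59, -114, -169, -224]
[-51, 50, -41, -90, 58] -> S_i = Random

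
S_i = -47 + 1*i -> [-47, -46, -45, -44, -43]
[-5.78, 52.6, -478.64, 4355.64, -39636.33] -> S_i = -5.78*(-9.10)^i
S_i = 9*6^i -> [9, 54, 324, 1944, 11664]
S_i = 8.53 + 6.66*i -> [8.53, 15.19, 21.85, 28.51, 35.17]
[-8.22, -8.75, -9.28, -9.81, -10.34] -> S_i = -8.22 + -0.53*i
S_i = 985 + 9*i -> [985, 994, 1003, 1012, 1021]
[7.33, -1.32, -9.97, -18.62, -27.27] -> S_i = 7.33 + -8.65*i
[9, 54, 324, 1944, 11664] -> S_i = 9*6^i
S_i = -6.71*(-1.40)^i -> [-6.71, 9.39, -13.15, 18.41, -25.78]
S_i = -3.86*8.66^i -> [-3.86, -33.43, -289.48, -2506.92, -21709.95]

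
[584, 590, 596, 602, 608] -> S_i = 584 + 6*i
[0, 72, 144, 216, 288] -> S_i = 0 + 72*i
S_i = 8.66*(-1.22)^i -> [8.66, -10.57, 12.89, -15.73, 19.18]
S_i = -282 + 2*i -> [-282, -280, -278, -276, -274]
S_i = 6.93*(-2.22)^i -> [6.93, -15.38, 34.15, -75.82, 168.32]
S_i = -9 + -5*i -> [-9, -14, -19, -24, -29]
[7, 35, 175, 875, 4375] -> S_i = 7*5^i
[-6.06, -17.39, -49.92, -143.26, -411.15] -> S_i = -6.06*2.87^i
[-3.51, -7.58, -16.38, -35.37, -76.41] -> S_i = -3.51*2.16^i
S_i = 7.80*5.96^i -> [7.8, 46.49, 277.07, 1651.33, 9841.92]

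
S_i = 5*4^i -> [5, 20, 80, 320, 1280]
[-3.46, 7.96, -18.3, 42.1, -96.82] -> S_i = -3.46*(-2.30)^i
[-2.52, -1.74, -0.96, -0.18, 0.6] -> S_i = -2.52 + 0.78*i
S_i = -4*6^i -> [-4, -24, -144, -864, -5184]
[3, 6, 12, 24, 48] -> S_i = 3*2^i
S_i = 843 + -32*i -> [843, 811, 779, 747, 715]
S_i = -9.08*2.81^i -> [-9.08, -25.51, -71.7, -201.47, -566.12]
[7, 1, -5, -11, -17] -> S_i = 7 + -6*i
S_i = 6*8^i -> [6, 48, 384, 3072, 24576]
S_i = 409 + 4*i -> [409, 413, 417, 421, 425]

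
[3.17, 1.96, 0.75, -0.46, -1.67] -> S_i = 3.17 + -1.21*i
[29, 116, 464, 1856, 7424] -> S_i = 29*4^i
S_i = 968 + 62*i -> [968, 1030, 1092, 1154, 1216]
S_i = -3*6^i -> [-3, -18, -108, -648, -3888]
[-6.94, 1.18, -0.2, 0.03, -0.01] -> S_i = -6.94*(-0.17)^i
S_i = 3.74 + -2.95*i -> [3.74, 0.79, -2.16, -5.11, -8.06]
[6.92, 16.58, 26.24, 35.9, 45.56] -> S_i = 6.92 + 9.66*i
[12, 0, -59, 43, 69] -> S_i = Random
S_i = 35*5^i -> [35, 175, 875, 4375, 21875]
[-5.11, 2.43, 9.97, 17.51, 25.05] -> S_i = -5.11 + 7.54*i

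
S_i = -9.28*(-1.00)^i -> [-9.28, 9.28, -9.28, 9.28, -9.28]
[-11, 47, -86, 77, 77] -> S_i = Random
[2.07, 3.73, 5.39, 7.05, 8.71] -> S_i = 2.07 + 1.66*i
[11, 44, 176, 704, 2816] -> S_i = 11*4^i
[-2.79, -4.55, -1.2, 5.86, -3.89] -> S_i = Random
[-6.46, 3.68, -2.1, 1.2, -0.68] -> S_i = -6.46*(-0.57)^i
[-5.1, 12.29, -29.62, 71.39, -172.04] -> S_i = -5.10*(-2.41)^i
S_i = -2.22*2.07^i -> [-2.22, -4.6, -9.51, -19.69, -40.76]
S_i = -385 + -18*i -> [-385, -403, -421, -439, -457]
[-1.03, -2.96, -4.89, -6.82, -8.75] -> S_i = -1.03 + -1.93*i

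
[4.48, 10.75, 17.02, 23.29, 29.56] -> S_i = 4.48 + 6.27*i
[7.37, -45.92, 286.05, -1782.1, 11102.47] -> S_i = 7.37*(-6.23)^i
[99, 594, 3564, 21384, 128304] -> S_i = 99*6^i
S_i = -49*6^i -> [-49, -294, -1764, -10584, -63504]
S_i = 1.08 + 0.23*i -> [1.08, 1.31, 1.54, 1.77, 2.0]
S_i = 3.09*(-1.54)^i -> [3.09, -4.76, 7.33, -11.29, 17.38]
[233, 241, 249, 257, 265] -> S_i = 233 + 8*i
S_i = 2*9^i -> [2, 18, 162, 1458, 13122]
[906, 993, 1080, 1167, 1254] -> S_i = 906 + 87*i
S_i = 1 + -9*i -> [1, -8, -17, -26, -35]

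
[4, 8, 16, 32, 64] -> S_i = 4*2^i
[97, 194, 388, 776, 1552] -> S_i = 97*2^i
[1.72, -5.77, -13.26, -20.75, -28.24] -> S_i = 1.72 + -7.49*i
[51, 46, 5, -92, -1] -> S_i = Random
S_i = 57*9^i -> [57, 513, 4617, 41553, 373977]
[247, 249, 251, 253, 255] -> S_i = 247 + 2*i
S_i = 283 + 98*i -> [283, 381, 479, 577, 675]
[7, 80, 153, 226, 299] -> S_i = 7 + 73*i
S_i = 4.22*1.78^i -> [4.22, 7.51, 13.37, 23.8, 42.36]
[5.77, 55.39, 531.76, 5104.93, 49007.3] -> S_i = 5.77*9.60^i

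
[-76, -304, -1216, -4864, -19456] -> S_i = -76*4^i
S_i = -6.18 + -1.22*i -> [-6.18, -7.4, -8.62, -9.84, -11.06]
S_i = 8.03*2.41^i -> [8.03, 19.35, 46.64, 112.4, 270.88]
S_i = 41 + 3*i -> [41, 44, 47, 50, 53]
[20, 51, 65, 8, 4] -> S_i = Random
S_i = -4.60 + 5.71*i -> [-4.6, 1.11, 6.82, 12.53, 18.24]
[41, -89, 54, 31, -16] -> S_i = Random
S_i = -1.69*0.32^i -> [-1.69, -0.54, -0.17, -0.06, -0.02]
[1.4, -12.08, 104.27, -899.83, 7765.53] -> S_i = 1.40*(-8.63)^i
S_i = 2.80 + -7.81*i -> [2.8, -5.01, -12.82, -20.63, -28.44]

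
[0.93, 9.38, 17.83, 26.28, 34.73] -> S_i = 0.93 + 8.45*i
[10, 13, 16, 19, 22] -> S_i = 10 + 3*i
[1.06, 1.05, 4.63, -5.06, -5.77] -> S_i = Random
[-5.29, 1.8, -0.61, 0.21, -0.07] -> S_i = -5.29*(-0.34)^i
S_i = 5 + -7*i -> [5, -2, -9, -16, -23]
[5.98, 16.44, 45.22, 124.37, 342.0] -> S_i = 5.98*2.75^i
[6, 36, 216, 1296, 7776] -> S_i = 6*6^i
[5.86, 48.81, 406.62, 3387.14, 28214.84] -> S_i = 5.86*8.33^i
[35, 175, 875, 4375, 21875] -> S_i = 35*5^i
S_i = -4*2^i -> [-4, -8, -16, -32, -64]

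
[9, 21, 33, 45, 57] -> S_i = 9 + 12*i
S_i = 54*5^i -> [54, 270, 1350, 6750, 33750]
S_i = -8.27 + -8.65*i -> [-8.27, -16.92, -25.57, -34.22, -42.87]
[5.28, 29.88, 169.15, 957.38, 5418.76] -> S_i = 5.28*5.66^i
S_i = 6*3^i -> [6, 18, 54, 162, 486]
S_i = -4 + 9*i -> [-4, 5, 14, 23, 32]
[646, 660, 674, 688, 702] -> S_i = 646 + 14*i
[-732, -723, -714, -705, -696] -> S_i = -732 + 9*i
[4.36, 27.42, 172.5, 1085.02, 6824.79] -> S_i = 4.36*6.29^i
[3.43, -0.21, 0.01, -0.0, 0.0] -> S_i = 3.43*(-0.06)^i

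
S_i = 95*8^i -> [95, 760, 6080, 48640, 389120]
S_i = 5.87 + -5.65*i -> [5.87, 0.22, -5.43, -11.08, -16.73]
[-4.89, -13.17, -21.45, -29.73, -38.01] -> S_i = -4.89 + -8.28*i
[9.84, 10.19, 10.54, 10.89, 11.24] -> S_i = 9.84 + 0.35*i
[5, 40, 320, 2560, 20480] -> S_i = 5*8^i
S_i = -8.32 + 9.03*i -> [-8.32, 0.71, 9.74, 18.77, 27.8]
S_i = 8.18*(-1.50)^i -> [8.18, -12.27, 18.4, -27.61, 41.41]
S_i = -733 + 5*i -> [-733, -728, -723, -718, -713]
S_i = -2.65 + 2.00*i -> [-2.65, -0.65, 1.35, 3.35, 5.35]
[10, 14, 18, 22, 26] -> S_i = 10 + 4*i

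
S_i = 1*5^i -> [1, 5, 25, 125, 625]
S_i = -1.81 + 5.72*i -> [-1.81, 3.91, 9.63, 15.35, 21.07]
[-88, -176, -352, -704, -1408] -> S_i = -88*2^i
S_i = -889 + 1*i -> [-889, -888, -887, -886, -885]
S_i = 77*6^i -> [77, 462, 2772, 16632, 99792]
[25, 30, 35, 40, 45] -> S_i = 25 + 5*i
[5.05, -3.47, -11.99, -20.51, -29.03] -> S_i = 5.05 + -8.52*i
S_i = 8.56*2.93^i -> [8.56, 25.08, 73.49, 215.32, 630.88]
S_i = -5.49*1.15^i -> [-5.49, -6.31, -7.26, -8.35, -9.6]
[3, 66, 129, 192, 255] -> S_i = 3 + 63*i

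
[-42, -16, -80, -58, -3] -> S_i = Random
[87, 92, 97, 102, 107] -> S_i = 87 + 5*i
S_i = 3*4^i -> [3, 12, 48, 192, 768]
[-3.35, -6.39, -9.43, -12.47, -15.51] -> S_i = -3.35 + -3.04*i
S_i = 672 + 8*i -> [672, 680, 688, 696, 704]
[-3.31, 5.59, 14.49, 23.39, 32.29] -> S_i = -3.31 + 8.90*i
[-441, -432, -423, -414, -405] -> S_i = -441 + 9*i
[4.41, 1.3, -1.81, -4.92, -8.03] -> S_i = 4.41 + -3.11*i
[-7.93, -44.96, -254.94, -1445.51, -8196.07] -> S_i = -7.93*5.67^i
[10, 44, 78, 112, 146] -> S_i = 10 + 34*i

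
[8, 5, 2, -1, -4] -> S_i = 8 + -3*i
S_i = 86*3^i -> [86, 258, 774, 2322, 6966]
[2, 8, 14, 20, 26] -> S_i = 2 + 6*i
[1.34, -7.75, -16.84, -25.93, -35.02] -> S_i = 1.34 + -9.09*i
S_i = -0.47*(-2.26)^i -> [-0.47, 1.06, -2.4, 5.43, -12.26]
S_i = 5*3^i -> [5, 15, 45, 135, 405]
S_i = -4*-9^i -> [-4, 36, -324, 2916, -26244]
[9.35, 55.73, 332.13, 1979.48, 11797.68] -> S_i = 9.35*5.96^i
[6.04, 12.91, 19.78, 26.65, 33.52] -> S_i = 6.04 + 6.87*i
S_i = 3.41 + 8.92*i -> [3.41, 12.33, 21.25, 30.17, 39.09]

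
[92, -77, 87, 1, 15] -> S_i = Random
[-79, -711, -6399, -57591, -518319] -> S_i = -79*9^i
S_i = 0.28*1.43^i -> [0.28, 0.4, 0.57, 0.82, 1.17]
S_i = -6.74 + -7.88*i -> [-6.74, -14.62, -22.5, -30.38, -38.26]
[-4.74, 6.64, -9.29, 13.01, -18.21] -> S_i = -4.74*(-1.40)^i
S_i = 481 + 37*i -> [481, 518, 555, 592, 629]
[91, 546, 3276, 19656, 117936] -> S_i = 91*6^i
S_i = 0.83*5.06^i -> [0.83, 4.2, 21.25, 107.53, 544.1]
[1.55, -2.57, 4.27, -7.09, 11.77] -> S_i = 1.55*(-1.66)^i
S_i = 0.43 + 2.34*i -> [0.43, 2.77, 5.11, 7.45, 9.79]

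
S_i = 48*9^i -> [48, 432, 3888, 34992, 314928]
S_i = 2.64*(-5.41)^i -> [2.64, -14.28, 77.27, -418.02, 2261.48]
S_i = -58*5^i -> [-58, -290, -1450, -7250, -36250]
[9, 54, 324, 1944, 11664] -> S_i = 9*6^i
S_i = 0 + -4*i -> [0, -4, -8, -12, -16]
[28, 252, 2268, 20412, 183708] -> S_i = 28*9^i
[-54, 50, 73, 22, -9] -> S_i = Random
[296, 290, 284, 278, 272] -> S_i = 296 + -6*i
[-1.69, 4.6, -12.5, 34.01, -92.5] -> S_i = -1.69*(-2.72)^i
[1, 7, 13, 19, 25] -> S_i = 1 + 6*i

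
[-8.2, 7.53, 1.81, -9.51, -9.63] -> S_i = Random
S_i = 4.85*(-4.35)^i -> [4.85, -21.1, 91.77, -399.22, 1736.6]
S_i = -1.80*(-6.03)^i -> [-1.8, 10.85, -65.45, 394.66, -2379.81]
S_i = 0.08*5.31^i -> [0.08, 0.42, 2.26, 11.98, 63.6]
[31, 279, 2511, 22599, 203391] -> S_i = 31*9^i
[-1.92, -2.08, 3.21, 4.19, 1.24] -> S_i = Random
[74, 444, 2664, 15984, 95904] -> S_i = 74*6^i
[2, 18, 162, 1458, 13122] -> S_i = 2*9^i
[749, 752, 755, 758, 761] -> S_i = 749 + 3*i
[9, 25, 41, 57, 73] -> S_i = 9 + 16*i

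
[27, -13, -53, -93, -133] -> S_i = 27 + -40*i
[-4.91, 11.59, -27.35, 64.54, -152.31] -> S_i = -4.91*(-2.36)^i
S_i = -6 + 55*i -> [-6, 49, 104, 159, 214]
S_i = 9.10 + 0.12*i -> [9.1, 9.22, 9.34, 9.46, 9.58]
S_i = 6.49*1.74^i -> [6.49, 11.29, 19.65, 34.19, 59.49]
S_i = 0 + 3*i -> [0, 3, 6, 9, 12]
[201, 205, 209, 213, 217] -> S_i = 201 + 4*i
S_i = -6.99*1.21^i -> [-6.99, -8.46, -10.23, -12.38, -14.98]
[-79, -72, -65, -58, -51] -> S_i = -79 + 7*i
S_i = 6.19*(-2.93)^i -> [6.19, -18.14, 53.14, -155.7, 456.21]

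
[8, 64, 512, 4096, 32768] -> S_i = 8*8^i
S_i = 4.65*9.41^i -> [4.65, 43.76, 411.75, 3874.55, 36459.56]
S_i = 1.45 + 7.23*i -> [1.45, 8.68, 15.91, 23.14, 30.37]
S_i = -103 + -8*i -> [-103, -111, -119, -127, -135]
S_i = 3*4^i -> [3, 12, 48, 192, 768]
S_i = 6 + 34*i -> [6, 40, 74, 108, 142]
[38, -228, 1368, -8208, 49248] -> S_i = 38*-6^i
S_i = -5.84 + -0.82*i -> [-5.84, -6.66, -7.48, -8.3, -9.12]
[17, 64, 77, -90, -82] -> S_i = Random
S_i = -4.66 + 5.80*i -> [-4.66, 1.14, 6.94, 12.74, 18.54]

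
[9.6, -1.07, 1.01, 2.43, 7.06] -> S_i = Random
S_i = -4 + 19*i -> [-4, 15, 34, 53, 72]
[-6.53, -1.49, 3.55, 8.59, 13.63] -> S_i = -6.53 + 5.04*i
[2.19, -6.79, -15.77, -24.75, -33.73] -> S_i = 2.19 + -8.98*i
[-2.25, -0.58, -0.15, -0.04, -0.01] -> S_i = -2.25*0.26^i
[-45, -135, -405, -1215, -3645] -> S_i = -45*3^i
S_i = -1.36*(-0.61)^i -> [-1.36, 0.83, -0.51, 0.31, -0.19]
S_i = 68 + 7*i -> [68, 75, 82, 89, 96]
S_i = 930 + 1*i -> [930, 931, 932, 933, 934]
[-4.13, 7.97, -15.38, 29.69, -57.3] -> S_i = -4.13*(-1.93)^i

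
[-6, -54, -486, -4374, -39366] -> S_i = -6*9^i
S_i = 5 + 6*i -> [5, 11, 17, 23, 29]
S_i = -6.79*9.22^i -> [-6.79, -62.6, -577.21, -5321.85, -49067.45]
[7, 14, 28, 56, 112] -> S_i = 7*2^i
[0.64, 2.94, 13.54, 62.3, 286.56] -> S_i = 0.64*4.60^i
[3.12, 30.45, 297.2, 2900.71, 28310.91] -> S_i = 3.12*9.76^i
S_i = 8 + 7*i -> [8, 15, 22, 29, 36]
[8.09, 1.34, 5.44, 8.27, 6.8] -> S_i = Random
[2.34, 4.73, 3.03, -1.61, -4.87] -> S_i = Random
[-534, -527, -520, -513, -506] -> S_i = -534 + 7*i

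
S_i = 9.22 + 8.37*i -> [9.22, 17.59, 25.96, 34.33, 42.7]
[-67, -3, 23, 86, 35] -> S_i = Random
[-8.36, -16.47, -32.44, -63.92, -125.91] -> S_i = -8.36*1.97^i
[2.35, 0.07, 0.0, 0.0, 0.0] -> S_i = 2.35*0.03^i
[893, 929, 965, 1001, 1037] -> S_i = 893 + 36*i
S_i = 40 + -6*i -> [40, 34, 28, 22, 16]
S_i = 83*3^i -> [83, 249, 747, 2241, 6723]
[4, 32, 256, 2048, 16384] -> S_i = 4*8^i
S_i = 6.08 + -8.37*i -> [6.08, -2.29, -10.66, -19.03, -27.4]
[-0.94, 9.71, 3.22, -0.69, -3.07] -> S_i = Random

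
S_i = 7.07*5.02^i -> [7.07, 35.49, 178.17, 894.4, 4489.88]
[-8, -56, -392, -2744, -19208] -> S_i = -8*7^i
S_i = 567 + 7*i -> [567, 574, 581, 588, 595]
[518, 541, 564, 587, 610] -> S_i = 518 + 23*i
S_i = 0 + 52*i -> [0, 52, 104, 156, 208]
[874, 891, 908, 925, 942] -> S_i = 874 + 17*i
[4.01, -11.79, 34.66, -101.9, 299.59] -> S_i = 4.01*(-2.94)^i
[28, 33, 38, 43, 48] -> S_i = 28 + 5*i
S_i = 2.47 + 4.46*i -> [2.47, 6.93, 11.39, 15.85, 20.31]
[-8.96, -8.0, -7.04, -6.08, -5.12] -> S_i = -8.96 + 0.96*i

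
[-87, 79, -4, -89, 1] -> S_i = Random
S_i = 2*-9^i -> [2, -18, 162, -1458, 13122]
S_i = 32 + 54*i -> [32, 86, 140, 194, 248]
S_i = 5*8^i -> [5, 40, 320, 2560, 20480]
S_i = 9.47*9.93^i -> [9.47, 94.04, 933.79, 9272.52, 92076.11]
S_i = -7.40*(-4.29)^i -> [-7.4, 31.75, -136.19, 584.26, -2506.46]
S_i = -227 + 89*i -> [-227, -138, -49, 40, 129]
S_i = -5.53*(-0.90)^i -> [-5.53, 4.98, -4.48, 4.03, -3.63]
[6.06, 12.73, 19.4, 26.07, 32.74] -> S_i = 6.06 + 6.67*i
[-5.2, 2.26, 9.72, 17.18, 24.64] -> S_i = -5.20 + 7.46*i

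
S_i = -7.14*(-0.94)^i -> [-7.14, 6.71, -6.31, 5.93, -5.57]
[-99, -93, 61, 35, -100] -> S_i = Random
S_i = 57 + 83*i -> [57, 140, 223, 306, 389]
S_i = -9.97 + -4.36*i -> [-9.97, -14.33, -18.69, -23.05, -27.41]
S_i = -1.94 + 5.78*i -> [-1.94, 3.84, 9.62, 15.4, 21.18]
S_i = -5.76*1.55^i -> [-5.76, -8.93, -13.84, -21.45, -33.25]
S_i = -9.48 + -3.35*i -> [-9.48, -12.83, -16.18, -19.53, -22.88]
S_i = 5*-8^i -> [5, -40, 320, -2560, 20480]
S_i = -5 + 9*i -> [-5, 4, 13, 22, 31]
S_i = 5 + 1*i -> [5, 6, 7, 8, 9]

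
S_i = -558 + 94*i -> [-558, -464, -370, -276, -182]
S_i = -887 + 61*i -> [-887, -826, -765, -704, -643]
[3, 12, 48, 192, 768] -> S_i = 3*4^i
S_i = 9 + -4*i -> [9, 5, 1, -3, -7]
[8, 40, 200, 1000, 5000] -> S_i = 8*5^i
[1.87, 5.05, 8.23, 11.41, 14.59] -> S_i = 1.87 + 3.18*i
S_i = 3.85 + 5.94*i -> [3.85, 9.79, 15.73, 21.67, 27.61]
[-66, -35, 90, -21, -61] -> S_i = Random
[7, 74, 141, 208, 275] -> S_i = 7 + 67*i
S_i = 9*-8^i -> [9, -72, 576, -4608, 36864]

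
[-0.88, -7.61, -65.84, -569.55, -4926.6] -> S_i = -0.88*8.65^i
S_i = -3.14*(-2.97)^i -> [-3.14, 9.33, -27.7, 82.26, -244.32]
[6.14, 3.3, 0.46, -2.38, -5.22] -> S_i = 6.14 + -2.84*i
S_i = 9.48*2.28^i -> [9.48, 21.61, 49.28, 112.36, 256.18]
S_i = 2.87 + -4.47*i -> [2.87, -1.6, -6.07, -10.54, -15.01]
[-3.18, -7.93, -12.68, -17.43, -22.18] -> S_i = -3.18 + -4.75*i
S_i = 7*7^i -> [7, 49, 343, 2401, 16807]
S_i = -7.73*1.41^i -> [-7.73, -10.9, -15.37, -21.67, -30.55]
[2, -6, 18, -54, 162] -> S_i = 2*-3^i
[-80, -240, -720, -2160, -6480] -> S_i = -80*3^i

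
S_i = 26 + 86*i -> [26, 112, 198, 284, 370]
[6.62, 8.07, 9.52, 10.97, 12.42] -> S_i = 6.62 + 1.45*i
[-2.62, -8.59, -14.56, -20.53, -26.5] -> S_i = -2.62 + -5.97*i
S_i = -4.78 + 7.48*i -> [-4.78, 2.7, 10.18, 17.66, 25.14]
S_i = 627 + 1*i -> [627, 628, 629, 630, 631]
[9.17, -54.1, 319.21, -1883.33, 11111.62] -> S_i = 9.17*(-5.90)^i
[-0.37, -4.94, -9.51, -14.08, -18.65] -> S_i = -0.37 + -4.57*i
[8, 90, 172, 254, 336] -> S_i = 8 + 82*i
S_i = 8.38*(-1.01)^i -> [8.38, -8.46, 8.55, -8.63, 8.72]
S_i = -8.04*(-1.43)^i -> [-8.04, 11.5, -16.44, 23.51, -33.62]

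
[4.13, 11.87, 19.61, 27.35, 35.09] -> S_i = 4.13 + 7.74*i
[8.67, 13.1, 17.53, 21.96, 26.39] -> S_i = 8.67 + 4.43*i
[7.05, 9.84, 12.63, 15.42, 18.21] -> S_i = 7.05 + 2.79*i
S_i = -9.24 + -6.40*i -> [-9.24, -15.64, -22.04, -28.44, -34.84]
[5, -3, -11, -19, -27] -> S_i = 5 + -8*i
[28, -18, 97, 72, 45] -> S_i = Random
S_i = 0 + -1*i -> [0, -1, -2, -3, -4]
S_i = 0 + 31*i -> [0, 31, 62, 93, 124]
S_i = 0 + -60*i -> [0, -60, -120, -180, -240]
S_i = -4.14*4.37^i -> [-4.14, -18.09, -79.06, -345.5, -1509.82]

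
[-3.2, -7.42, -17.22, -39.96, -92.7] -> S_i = -3.20*2.32^i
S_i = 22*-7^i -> [22, -154, 1078, -7546, 52822]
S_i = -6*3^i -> [-6, -18, -54, -162, -486]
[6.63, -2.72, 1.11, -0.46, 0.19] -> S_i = 6.63*(-0.41)^i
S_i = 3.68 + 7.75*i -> [3.68, 11.43, 19.18, 26.93, 34.68]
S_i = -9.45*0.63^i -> [-9.45, -5.95, -3.75, -2.36, -1.49]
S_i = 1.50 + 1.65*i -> [1.5, 3.15, 4.8, 6.45, 8.1]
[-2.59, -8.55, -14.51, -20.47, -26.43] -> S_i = -2.59 + -5.96*i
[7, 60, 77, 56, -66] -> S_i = Random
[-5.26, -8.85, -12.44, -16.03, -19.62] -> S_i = -5.26 + -3.59*i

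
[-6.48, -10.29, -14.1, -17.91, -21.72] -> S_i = -6.48 + -3.81*i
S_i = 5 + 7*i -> [5, 12, 19, 26, 33]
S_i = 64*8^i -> [64, 512, 4096, 32768, 262144]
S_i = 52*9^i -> [52, 468, 4212, 37908, 341172]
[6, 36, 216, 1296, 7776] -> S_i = 6*6^i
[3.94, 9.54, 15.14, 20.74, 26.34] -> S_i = 3.94 + 5.60*i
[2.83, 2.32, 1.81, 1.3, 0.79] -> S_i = 2.83 + -0.51*i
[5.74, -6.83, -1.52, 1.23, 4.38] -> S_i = Random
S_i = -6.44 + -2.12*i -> [-6.44, -8.56, -10.68, -12.8, -14.92]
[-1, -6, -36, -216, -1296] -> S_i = -1*6^i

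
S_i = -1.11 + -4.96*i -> [-1.11, -6.07, -11.03, -15.99, -20.95]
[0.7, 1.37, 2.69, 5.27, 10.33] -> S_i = 0.70*1.96^i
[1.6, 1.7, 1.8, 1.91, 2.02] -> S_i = 1.60*1.06^i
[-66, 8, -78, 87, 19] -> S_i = Random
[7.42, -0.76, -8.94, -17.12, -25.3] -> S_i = 7.42 + -8.18*i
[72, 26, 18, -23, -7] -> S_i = Random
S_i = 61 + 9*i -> [61, 70, 79, 88, 97]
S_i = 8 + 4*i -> [8, 12, 16, 20, 24]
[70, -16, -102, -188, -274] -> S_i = 70 + -86*i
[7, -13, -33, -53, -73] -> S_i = 7 + -20*i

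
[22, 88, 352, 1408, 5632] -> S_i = 22*4^i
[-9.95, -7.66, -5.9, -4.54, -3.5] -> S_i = -9.95*0.77^i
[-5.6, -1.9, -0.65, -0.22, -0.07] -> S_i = -5.60*0.34^i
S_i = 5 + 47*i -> [5, 52, 99, 146, 193]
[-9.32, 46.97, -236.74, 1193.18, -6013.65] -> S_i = -9.32*(-5.04)^i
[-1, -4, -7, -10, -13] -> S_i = -1 + -3*i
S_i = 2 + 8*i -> [2, 10, 18, 26, 34]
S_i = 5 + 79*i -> [5, 84, 163, 242, 321]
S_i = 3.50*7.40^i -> [3.5, 25.9, 191.66, 1418.28, 10495.3]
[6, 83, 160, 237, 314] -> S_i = 6 + 77*i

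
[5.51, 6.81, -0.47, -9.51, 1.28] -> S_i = Random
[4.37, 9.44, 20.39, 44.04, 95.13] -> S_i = 4.37*2.16^i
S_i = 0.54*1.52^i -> [0.54, 0.82, 1.25, 1.9, 2.88]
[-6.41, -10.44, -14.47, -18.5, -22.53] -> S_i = -6.41 + -4.03*i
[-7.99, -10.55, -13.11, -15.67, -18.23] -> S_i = -7.99 + -2.56*i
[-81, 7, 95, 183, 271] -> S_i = -81 + 88*i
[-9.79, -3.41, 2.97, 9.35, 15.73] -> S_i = -9.79 + 6.38*i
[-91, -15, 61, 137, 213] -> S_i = -91 + 76*i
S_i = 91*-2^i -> [91, -182, 364, -728, 1456]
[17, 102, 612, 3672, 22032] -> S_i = 17*6^i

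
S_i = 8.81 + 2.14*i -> [8.81, 10.95, 13.09, 15.23, 17.37]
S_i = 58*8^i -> [58, 464, 3712, 29696, 237568]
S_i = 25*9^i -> [25, 225, 2025, 18225, 164025]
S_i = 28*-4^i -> [28, -112, 448, -1792, 7168]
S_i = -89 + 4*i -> [-89, -85, -81, -77, -73]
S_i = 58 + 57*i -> [58, 115, 172, 229, 286]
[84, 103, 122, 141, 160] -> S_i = 84 + 19*i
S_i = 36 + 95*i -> [36, 131, 226, 321, 416]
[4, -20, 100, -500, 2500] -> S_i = 4*-5^i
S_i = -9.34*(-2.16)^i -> [-9.34, 20.17, -43.58, 94.13, -203.31]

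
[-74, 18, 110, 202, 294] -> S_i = -74 + 92*i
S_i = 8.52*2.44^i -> [8.52, 20.79, 50.72, 123.77, 301.99]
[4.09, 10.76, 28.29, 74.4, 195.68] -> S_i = 4.09*2.63^i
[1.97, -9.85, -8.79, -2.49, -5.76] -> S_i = Random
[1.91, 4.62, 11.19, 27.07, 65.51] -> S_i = 1.91*2.42^i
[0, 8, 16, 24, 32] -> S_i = 0 + 8*i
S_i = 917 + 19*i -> [917, 936, 955, 974, 993]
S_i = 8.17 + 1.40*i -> [8.17, 9.57, 10.97, 12.37, 13.77]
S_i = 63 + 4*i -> [63, 67, 71, 75, 79]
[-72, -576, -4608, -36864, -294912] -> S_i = -72*8^i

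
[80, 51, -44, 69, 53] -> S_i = Random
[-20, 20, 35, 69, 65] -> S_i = Random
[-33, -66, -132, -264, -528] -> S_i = -33*2^i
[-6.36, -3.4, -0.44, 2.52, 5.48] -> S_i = -6.36 + 2.96*i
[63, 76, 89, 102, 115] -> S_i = 63 + 13*i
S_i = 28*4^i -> [28, 112, 448, 1792, 7168]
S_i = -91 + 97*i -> [-91, 6, 103, 200, 297]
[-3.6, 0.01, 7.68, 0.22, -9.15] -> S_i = Random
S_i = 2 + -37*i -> [2, -35, -72, -109, -146]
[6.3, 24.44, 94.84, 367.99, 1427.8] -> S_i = 6.30*3.88^i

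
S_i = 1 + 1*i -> [1, 2, 3, 4, 5]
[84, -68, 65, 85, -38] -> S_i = Random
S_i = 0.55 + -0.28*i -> [0.55, 0.27, -0.01, -0.29, -0.57]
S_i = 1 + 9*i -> [1, 10, 19, 28, 37]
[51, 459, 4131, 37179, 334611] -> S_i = 51*9^i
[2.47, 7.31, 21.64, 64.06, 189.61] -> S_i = 2.47*2.96^i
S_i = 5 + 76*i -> [5, 81, 157, 233, 309]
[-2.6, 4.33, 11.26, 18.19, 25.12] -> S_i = -2.60 + 6.93*i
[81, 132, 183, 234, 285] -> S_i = 81 + 51*i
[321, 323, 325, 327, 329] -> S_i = 321 + 2*i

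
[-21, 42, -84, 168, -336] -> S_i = -21*-2^i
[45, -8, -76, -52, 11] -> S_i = Random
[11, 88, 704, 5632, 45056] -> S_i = 11*8^i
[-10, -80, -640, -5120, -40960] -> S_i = -10*8^i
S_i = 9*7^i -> [9, 63, 441, 3087, 21609]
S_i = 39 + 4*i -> [39, 43, 47, 51, 55]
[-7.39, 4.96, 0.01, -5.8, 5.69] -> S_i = Random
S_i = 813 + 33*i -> [813, 846, 879, 912, 945]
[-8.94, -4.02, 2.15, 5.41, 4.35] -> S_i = Random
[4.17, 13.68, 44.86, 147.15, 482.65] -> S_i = 4.17*3.28^i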